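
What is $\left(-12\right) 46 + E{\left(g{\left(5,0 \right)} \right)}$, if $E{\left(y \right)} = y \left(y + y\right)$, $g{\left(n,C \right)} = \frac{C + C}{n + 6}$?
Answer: $-552$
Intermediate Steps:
$g{\left(n,C \right)} = \frac{2 C}{6 + n}$
$E{\left(y \right)} = 2 y^{2}$ ($E{\left(y \right)} = y 2 y = 2 y^{2}$)
$\left(-12\right) 46 + E{\left(g{\left(5,0 \right)} \right)} = \left(-12\right) 46 + 2 \left(2 \cdot 0 \frac{1}{6 + 5}\right)^{2} = -552 + 2 \left(2 \cdot 0 \cdot \frac{1}{11}\right)^{2} = -552 + 2 \cdot 0^{2} = -552 + 2 \cdot 0 = -552 + 0 = -552$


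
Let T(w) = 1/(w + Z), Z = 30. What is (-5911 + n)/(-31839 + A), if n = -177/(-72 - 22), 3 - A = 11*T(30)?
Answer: 16663710/89778037 ≈ 0.18561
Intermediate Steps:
T(w) = 1/(30 + w) (T(w) = 1/(w + 30) = 1/(30 + w))
A = 169/60 (A = 3 - 11/(30 + 30) = 3 - 11/60 = 169/60 ≈ 2.8167)
n = 177/94 (n = -177/(-94) = -177*(-1/94) = 177/94 ≈ 1.8830)
(-5911 + n)/(-31839 + A) = (-5911 + 177/94)/(-31839 + 169/60) = -555457/(94*(-1910171/60)) = -555457/94*(-60/1910171) = 16663710/89778037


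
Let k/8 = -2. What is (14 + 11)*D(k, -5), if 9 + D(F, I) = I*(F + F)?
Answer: 3775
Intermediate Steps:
k = -16 (k = 8*(-2) = -16)
D(F, I) = -9 + 2*F*I (D(F, I) = -9 + I*(F + F) = -9 + I*(2*F) = -9 + 2*F*I)
(14 + 11)*D(k, -5) = (14 + 11)*(-9 + 2*(-16)*(-5)) = 25*(-9 + 160) = 25*151 = 3775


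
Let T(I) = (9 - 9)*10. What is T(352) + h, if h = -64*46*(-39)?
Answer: 114816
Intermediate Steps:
T(I) = 0 (T(I) = 0*10 = 0)
h = 114816 (h = -2944*(-39) = 114816)
T(352) + h = 0 + 114816 = 114816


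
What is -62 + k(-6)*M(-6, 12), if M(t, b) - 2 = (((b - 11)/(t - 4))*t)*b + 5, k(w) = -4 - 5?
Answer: -949/5 ≈ -189.80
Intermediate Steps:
k(w) = -9
M(t, b) = 7 + b*t*(-11 + b)/(-4 + t) (M(t, b) = 2 + ((((b - 11)/(t - 4))*t)*b + 5) = 2 + ((((-11 + b)/(-4 + t))*t)*b + 5) = 2 + ((t*(-11 + b)/(-4 + t))*b + 5) = 2 + (b*t*(-11 + b)/(-4 + t) + 5) = 2 + (5 + b*t*(-11 + b)/(-4 + t)) = 7 + b*t*(-11 + b)/(-4 + t))
-62 + k(-6)*M(-6, 12) = -62 - 9*(-28 + 7*(-6) - 6*12² - 11*12*(-6))/(-4 - 6) = -62 - 9*(-28 - 42 - 6*144 + 792)/(-10) = -62 - (-9)*(-28 - 42 - 864 + 792)/10 = -62 - (-9)*(-142)/10 = -62 - 9*71/5 = -62 - 639/5 = -949/5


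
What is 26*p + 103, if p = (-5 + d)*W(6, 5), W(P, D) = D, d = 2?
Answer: -287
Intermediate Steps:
p = -15 (p = (-5 + 2)*5 = -3*5 = -15)
26*p + 103 = 26*(-15) + 103 = -390 + 103 = -287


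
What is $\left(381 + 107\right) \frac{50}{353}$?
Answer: $\frac{24400}{353} \approx 69.122$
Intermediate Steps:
$\left(381 + 107\right) \frac{50}{353} = 488 \cdot 50 \cdot \frac{1}{353} = 488 \cdot \frac{50}{353} = \frac{24400}{353}$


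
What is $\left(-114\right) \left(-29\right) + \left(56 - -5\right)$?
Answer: $3367$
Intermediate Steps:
$\left(-114\right) \left(-29\right) + \left(56 - -5\right) = 3306 + \left(56 + 5\right) = 3306 + 61 = 3367$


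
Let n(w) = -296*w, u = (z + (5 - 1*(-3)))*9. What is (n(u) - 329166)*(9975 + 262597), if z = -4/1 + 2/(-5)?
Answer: -461677547304/5 ≈ -9.2336e+10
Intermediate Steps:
z = -22/5 (z = -4*1 + 2*(-1/5) = -4 - 2/5 = -22/5 ≈ -4.4000)
u = 162/5 (u = (-22/5 + (5 - 1*(-3)))*9 = (-22/5 + (5 + 3))*9 = (-22/5 + 8)*9 = (18/5)*9 = 162/5 ≈ 32.400)
(n(u) - 329166)*(9975 + 262597) = (-296*162/5 - 329166)*(9975 + 262597) = (-47952/5 - 329166)*272572 = -1693782/5*272572 = -461677547304/5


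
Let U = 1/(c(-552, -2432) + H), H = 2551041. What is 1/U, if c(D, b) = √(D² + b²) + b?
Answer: 2548609 + 8*√97177 ≈ 2.5511e+6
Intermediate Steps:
c(D, b) = b + √(D² + b²)
U = 1/(2548609 + 8*√97177) (U = 1/((-2432 + √((-552)² + (-2432)²)) + 2551041) = 1/((-2432 + √(304704 + 5914624)) + 2551041) = 1/((-2432 + √6219328) + 2551041) = 1/((-2432 + 8*√97177) + 2551041) = 1/(2548609 + 8*√97177) ≈ 3.9199e-7)
1/U = 1/(2548609/6495401615553 - 8*√97177/6495401615553)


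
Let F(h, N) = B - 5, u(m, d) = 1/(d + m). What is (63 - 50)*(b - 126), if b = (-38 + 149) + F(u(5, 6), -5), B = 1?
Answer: -247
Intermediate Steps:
F(h, N) = -4 (F(h, N) = 1 - 5 = -4)
b = 107 (b = (-38 + 149) - 4 = 111 - 4 = 107)
(63 - 50)*(b - 126) = (63 - 50)*(107 - 126) = 13*(-19) = -247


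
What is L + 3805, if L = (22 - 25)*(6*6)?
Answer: 3697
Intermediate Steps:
L = -108 (L = -3*36 = -108)
L + 3805 = -108 + 3805 = 3697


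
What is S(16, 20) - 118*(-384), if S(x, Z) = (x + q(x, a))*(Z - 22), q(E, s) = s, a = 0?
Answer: 45280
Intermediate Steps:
S(x, Z) = x*(-22 + Z) (S(x, Z) = (x + 0)*(Z - 22) = x*(-22 + Z))
S(16, 20) - 118*(-384) = 16*(-22 + 20) - 118*(-384) = 16*(-2) + 45312 = -32 + 45312 = 45280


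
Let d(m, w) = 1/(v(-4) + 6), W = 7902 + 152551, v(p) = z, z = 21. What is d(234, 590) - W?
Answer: -4332230/27 ≈ -1.6045e+5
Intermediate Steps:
v(p) = 21
W = 160453
d(m, w) = 1/27 (d(m, w) = 1/(21 + 6) = 1/27)
d(234, 590) - W = 1/27 - 1*160453 = 1/27 - 160453 = -4332230/27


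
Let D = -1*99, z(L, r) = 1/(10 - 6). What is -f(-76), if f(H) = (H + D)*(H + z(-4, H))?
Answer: -53025/4 ≈ -13256.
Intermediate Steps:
z(L, r) = ¼ (z(L, r) = 1/4 = ¼)
D = -99
f(H) = (-99 + H)*(¼ + H) (f(H) = (H - 99)*(H + ¼) = (-99 + H)*(¼ + H))
-f(-76) = -(-99/4 + (-76)² - 395/4*(-76)) = -(-99/4 + 5776 + 7505) = -1*53025/4 = -53025/4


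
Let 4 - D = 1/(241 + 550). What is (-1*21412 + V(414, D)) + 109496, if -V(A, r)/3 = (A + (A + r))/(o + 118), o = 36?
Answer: 10727890043/121814 ≈ 88068.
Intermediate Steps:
D = 3163/791 (D = 4 - 1/(241 + 550) = 4 - 1/791 = 3163/791 ≈ 3.9987)
V(A, r) = -3*A/77 - 3*r/154 (V(A, r) = -3*(A + (A + r))/(36 + 118) = -3*(r + 2*A)/154 = -3*(A/77 + r/154) = -3*A/77 - 3*r/154)
(-1*21412 + V(414, D)) + 109496 = (-1*21412 + (-3/77*414 - 3/154*3163/791)) + 109496 = (-21412 + (-1242/77 - 9489/121814)) + 109496 = (-21412 - 1974333/121814) + 109496 = -2610255701/121814 + 109496 = 10727890043/121814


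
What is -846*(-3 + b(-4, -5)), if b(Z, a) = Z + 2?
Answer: 4230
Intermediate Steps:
b(Z, a) = 2 + Z
-846*(-3 + b(-4, -5)) = -846*(-3 + (2 - 4)) = -846*(-3 - 2) = -846*(-5) = 4230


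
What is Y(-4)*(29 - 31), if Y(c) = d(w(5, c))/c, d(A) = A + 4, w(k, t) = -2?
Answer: 1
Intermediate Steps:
d(A) = 4 + A
Y(c) = 2/c (Y(c) = (4 - 2)/c = 2/c)
Y(-4)*(29 - 31) = (2/(-4))*(29 - 31) = (2*(-¼))*(-2) = -½*(-2) = 1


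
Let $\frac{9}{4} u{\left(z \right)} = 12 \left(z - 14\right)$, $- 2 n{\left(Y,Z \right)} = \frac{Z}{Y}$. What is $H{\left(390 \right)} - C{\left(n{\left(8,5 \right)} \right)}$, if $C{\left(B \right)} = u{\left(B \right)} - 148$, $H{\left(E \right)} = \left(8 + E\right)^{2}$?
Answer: $\frac{475885}{3} \approx 1.5863 \cdot 10^{5}$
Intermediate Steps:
$n{\left(Y,Z \right)} = - \frac{Z}{2 Y}$ ($n{\left(Y,Z \right)} = - \frac{Z \frac{1}{Y}}{2} = - \frac{Z}{2 Y}$)
$u{\left(z \right)} = - \frac{224}{3} + \frac{16 z}{3}$ ($u{\left(z \right)} = \frac{4 \cdot 12 \left(z - 14\right)}{9} = \frac{4 \cdot 12 \left(-14 + z\right)}{9} = \frac{4 \left(-168 + 12 z\right)}{9} = - \frac{224}{3} + \frac{16 z}{3}$)
$C{\left(B \right)} = - \frac{668}{3} + \frac{16 B}{3}$ ($C{\left(B \right)} = \left(- \frac{224}{3} + \frac{16 B}{3}\right) - 148 = - \frac{668}{3} + \frac{16 B}{3}$)
$H{\left(390 \right)} - C{\left(n{\left(8,5 \right)} \right)} = \left(8 + 390\right)^{2} - \left(- \frac{668}{3} + \frac{16 \left(\left(- \frac{1}{2}\right) 5 \cdot \frac{1}{8}\right)}{3}\right) = 398^{2} - \left(- \frac{668}{3} + \frac{16 \left(\left(- \frac{1}{2}\right) 5 \cdot \frac{1}{8}\right)}{3}\right) = 158404 - \left(- \frac{668}{3} + \frac{16}{3} \left(- \frac{5}{16}\right)\right) = 158404 - \left(- \frac{668}{3} - \frac{5}{3}\right) = 158404 - - \frac{673}{3} = 158404 + \frac{673}{3} = \frac{475885}{3}$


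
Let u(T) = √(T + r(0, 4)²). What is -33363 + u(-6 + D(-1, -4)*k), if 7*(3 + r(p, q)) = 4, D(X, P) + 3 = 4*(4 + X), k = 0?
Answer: -33363 + I*√5/7 ≈ -33363.0 + 0.31944*I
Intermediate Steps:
D(X, P) = 13 + 4*X (D(X, P) = -3 + 4*(4 + X) = -3 + (16 + 4*X) = 13 + 4*X)
r(p, q) = -17/7 (r(p, q) = -3 + (⅐)*4 = -3 + 4/7 = -17/7)
u(T) = √(289/49 + T) (u(T) = √(T + (-17/7)²) = √(T + 289/49) = √(289/49 + T))
-33363 + u(-6 + D(-1, -4)*k) = -33363 + √(289 + 49*(-6 + (13 + 4*(-1))*0))/7 = -33363 + √(289 + 49*(-6 + (13 - 4)*0))/7 = -33363 + √(289 + 49*(-6 + 9*0))/7 = -33363 + √(289 + 49*(-6 + 0))/7 = -33363 + √(289 + 49*(-6))/7 = -33363 + √(289 - 294)/7 = -33363 + √(-5)/7 = -33363 + (I*√5)/7 = -33363 + I*√5/7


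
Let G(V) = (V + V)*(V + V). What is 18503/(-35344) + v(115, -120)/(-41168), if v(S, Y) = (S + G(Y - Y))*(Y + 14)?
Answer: -20680509/90940112 ≈ -0.22741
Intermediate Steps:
G(V) = 4*V² (G(V) = (2*V)*(2*V) = 4*V²)
v(S, Y) = S*(14 + Y) (v(S, Y) = (S + 4*(Y - Y)²)*(Y + 14) = (S + 4*0²)*(14 + Y) = (S + 4*0)*(14 + Y) = (S + 0)*(14 + Y) = S*(14 + Y))
18503/(-35344) + v(115, -120)/(-41168) = 18503/(-35344) + (115*(14 - 120))/(-41168) = 18503*(-1/35344) + (115*(-106))*(-1/41168) = -18503/35344 - 12190*(-1/41168) = -18503/35344 + 6095/20584 = -20680509/90940112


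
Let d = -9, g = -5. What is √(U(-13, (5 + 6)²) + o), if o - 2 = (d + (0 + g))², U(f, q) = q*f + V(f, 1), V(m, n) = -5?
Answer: 2*I*√345 ≈ 37.148*I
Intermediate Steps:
U(f, q) = -5 + f*q (U(f, q) = q*f - 5 = f*q - 5 = -5 + f*q)
o = 198 (o = 2 + (-9 + (0 - 5))² = 2 + (-9 - 5)² = 2 + (-14)² = 2 + 196 = 198)
√(U(-13, (5 + 6)²) + o) = √((-5 - 13*(5 + 6)²) + 198) = √((-5 - 13*11²) + 198) = √((-5 - 13*121) + 198) = √((-5 - 1573) + 198) = √(-1578 + 198) = √(-1380) = 2*I*√345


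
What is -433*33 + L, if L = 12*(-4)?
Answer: -14337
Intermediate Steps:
L = -48
-433*33 + L = -433*33 - 48 = -14289 - 48 = -14337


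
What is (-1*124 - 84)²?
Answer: 43264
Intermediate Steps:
(-1*124 - 84)² = (-124 - 84)² = (-208)² = 43264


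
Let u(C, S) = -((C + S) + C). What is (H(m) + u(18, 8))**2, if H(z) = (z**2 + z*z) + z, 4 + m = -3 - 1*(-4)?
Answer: 841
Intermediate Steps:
u(C, S) = -S - 2*C (u(C, S) = -(S + 2*C) = -S - 2*C)
m = -3 (m = -4 + (-3 - 1*(-4)) = -4 + (-3 + 4) = -4 + 1 = -3)
H(z) = z + 2*z**2 (H(z) = (z**2 + z**2) + z = 2*z**2 + z = z + 2*z**2)
(H(m) + u(18, 8))**2 = (-3*(1 + 2*(-3)) + (-1*8 - 2*18))**2 = (-3*(1 - 6) + (-8 - 36))**2 = (-3*(-5) - 44)**2 = (15 - 44)**2 = (-29)**2 = 841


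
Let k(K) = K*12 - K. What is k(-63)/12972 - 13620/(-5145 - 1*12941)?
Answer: 27357507/39101932 ≈ 0.69965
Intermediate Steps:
k(K) = 11*K (k(K) = 12*K - K = 11*K)
k(-63)/12972 - 13620/(-5145 - 1*12941) = (11*(-63))/12972 - 13620/(-5145 - 1*12941) = -693*1/12972 - 13620/(-5145 - 12941) = -231/4324 - 13620/(-18086) = -231/4324 - 13620*(-1/18086) = -231/4324 + 6810/9043 = 27357507/39101932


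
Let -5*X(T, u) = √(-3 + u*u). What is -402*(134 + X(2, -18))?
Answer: -53868 + 402*√321/5 ≈ -52428.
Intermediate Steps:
X(T, u) = -√(-3 + u²)/5 (X(T, u) = -√(-3 + u*u)/5 = -√(-3 + u²)/5)
-402*(134 + X(2, -18)) = -402*(134 - √(-3 + (-18)²)/5) = -402*(134 - √(-3 + 324)/5) = -402*(134 - √321/5) = -53868 + 402*√321/5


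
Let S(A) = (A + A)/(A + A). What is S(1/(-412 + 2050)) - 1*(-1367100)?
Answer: 1367101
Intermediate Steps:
S(A) = 1 (S(A) = (2*A)/((2*A)) = (2*A)*(1/(2*A)) = 1)
S(1/(-412 + 2050)) - 1*(-1367100) = 1 - 1*(-1367100) = 1 + 1367100 = 1367101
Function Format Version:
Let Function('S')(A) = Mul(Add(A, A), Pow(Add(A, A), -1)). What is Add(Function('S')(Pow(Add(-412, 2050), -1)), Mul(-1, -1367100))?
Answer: 1367101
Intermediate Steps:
Function('S')(A) = 1 (Function('S')(A) = Mul(Mul(2, A), Pow(Mul(2, A), -1)) = Mul(Mul(2, A), Mul(Rational(1, 2), Pow(A, -1))) = 1)
Add(Function('S')(Pow(Add(-412, 2050), -1)), Mul(-1, -1367100)) = Add(1, Mul(-1, -1367100)) = Add(1, 1367100) = 1367101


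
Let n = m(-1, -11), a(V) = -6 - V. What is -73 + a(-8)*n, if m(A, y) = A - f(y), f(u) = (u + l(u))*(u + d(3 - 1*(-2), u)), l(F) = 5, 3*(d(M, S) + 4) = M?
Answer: -235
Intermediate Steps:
d(M, S) = -4 + M/3
f(u) = (5 + u)*(-7/3 + u) (f(u) = (u + 5)*(u + (-4 + (3 - 1*(-2))/3)) = (5 + u)*(u + (-4 + (3 + 2)/3)) = (5 + u)*(u + (-4 + (⅓)*5)) = (5 + u)*(u + (-4 + 5/3)) = (5 + u)*(u - 7/3) = (5 + u)*(-7/3 + u))
m(A, y) = 35/3 + A - y² - 8*y/3 (m(A, y) = A - (-35/3 + y² + 8*y/3) = A + (35/3 - y² - 8*y/3) = 35/3 + A - y² - 8*y/3)
n = -81 (n = 35/3 - 1 - 1*(-11)² - 8/3*(-11) = 35/3 - 1 - 1*121 + 88/3 = 35/3 - 1 - 121 + 88/3 = -81)
-73 + a(-8)*n = -73 + (-6 - 1*(-8))*(-81) = -73 + (-6 + 8)*(-81) = -73 + 2*(-81) = -73 - 162 = -235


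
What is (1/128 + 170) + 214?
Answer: 49153/128 ≈ 384.01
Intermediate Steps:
(1/128 + 170) + 214 = 21761/128 + 214 = 49153/128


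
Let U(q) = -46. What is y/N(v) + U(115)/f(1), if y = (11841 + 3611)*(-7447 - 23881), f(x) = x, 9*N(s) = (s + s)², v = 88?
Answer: -3095275/22 ≈ -1.4069e+5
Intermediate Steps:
N(s) = 4*s²/9 (N(s) = (s + s)²/9 = (2*s)²/9 = (4*s²)/9 = 4*s²/9)
y = -484080256 (y = 15452*(-31328) = -484080256)
y/N(v) + U(115)/f(1) = -484080256/((4/9)*88²) - 46/1 = -484080256/((4/9)*7744) - 46*1 = -484080256/30976/9 - 46 = -484080256*9/30976 - 46 = -3094263/22 - 46 = -3095275/22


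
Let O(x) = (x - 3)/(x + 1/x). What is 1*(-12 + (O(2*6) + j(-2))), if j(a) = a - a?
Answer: -1632/145 ≈ -11.255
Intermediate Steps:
j(a) = 0
O(x) = (-3 + x)/(x + 1/x)
1*(-12 + (O(2*6) + j(-2))) = 1*(-12 + ((2*6)*(-3 + 2*6)/(1 + (2*6)²) + 0)) = 1*(-12 + (12*(-3 + 12)/(1 + 12²) + 0)) = 1*(-12 + (12*9/(1 + 144) + 0)) = 1*(-12 + (12*9/145 + 0)) = 1*(-12 + (12*(1/145)*9 + 0)) = 1*(-12 + (108/145 + 0)) = 1*(-12 + 108/145) = 1*(-1632/145) = -1632/145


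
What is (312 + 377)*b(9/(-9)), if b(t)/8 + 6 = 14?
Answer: 44096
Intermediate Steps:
b(t) = 64 (b(t) = -48 + 8*14 = -48 + 112 = 64)
(312 + 377)*b(9/(-9)) = (312 + 377)*64 = 689*64 = 44096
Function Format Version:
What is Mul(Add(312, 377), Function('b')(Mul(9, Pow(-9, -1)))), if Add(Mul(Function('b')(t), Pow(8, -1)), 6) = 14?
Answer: 44096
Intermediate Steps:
Function('b')(t) = 64 (Function('b')(t) = Add(-48, Mul(8, 14)) = Add(-48, 112) = 64)
Mul(Add(312, 377), Function('b')(Mul(9, Pow(-9, -1)))) = Mul(Add(312, 377), 64) = Mul(689, 64) = 44096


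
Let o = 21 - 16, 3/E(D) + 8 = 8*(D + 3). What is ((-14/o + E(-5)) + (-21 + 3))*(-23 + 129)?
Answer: -44361/20 ≈ -2218.1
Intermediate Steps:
E(D) = 3/(16 + 8*D) (E(D) = 3/(-8 + 8*(D + 3)) = 3/(-8 + 8*(3 + D)) = 3/(-8 + (24 + 8*D)) = 3/(16 + 8*D))
o = 5
((-14/o + E(-5)) + (-21 + 3))*(-23 + 129) = ((-14/5 + 3/(8*(2 - 5))) + (-21 + 3))*(-23 + 129) = ((-14*⅕ + (3/8)/(-3)) - 18)*106 = ((-14/5 + (3/8)*(-⅓)) - 18)*106 = ((-14/5 - ⅛) - 18)*106 = (-117/40 - 18)*106 = -837/40*106 = -44361/20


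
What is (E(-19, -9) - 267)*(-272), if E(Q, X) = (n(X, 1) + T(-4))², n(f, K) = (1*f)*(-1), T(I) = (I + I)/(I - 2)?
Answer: 392224/9 ≈ 43580.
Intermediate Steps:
T(I) = 2*I/(-2 + I) (T(I) = (2*I)/(-2 + I) = 2*I/(-2 + I))
n(f, K) = -f (n(f, K) = f*(-1) = -f)
E(Q, X) = (4/3 - X)² (E(Q, X) = (-X + 2*(-4)/(-2 - 4))² = (-X + 2*(-4)/(-6))² = (-X + 2*(-4)*(-⅙))² = (-X + 4/3)² = (4/3 - X)²)
(E(-19, -9) - 267)*(-272) = ((-4 + 3*(-9))²/9 - 267)*(-272) = ((-4 - 27)²/9 - 267)*(-272) = ((⅑)*(-31)² - 267)*(-272) = ((⅑)*961 - 267)*(-272) = (961/9 - 267)*(-272) = -1442/9*(-272) = 392224/9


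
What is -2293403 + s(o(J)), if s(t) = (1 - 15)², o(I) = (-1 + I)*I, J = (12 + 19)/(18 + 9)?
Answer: -2293207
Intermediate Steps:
J = 31/27 ≈ 1.1481
o(I) = I*(-1 + I)
s(t) = 196 (s(t) = (-14)² = 196)
-2293403 + s(o(J)) = -2293403 + 196 = -2293207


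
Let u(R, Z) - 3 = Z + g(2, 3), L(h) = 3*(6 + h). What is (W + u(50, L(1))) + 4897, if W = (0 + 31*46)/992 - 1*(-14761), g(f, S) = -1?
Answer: 314919/16 ≈ 19682.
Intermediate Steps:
L(h) = 18 + 3*h
u(R, Z) = 2 + Z (u(R, Z) = 3 + (Z - 1) = 3 + (-1 + Z) = 2 + Z)
W = 236199/16 (W = (0 + 1426)*(1/992) + 14761 = 1426*(1/992) + 14761 = 23/16 + 14761 = 236199/16 ≈ 14762.)
(W + u(50, L(1))) + 4897 = (236199/16 + (2 + (18 + 3*1))) + 4897 = (236199/16 + (2 + (18 + 3))) + 4897 = (236199/16 + (2 + 21)) + 4897 = (236199/16 + 23) + 4897 = 236567/16 + 4897 = 314919/16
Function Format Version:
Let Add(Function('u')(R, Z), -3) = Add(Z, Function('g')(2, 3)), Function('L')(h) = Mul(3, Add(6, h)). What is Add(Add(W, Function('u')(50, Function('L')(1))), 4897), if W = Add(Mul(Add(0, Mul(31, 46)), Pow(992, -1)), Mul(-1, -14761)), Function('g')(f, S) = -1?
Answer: Rational(314919, 16) ≈ 19682.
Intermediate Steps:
Function('L')(h) = Add(18, Mul(3, h))
Function('u')(R, Z) = Add(2, Z) (Function('u')(R, Z) = Add(3, Add(Z, -1)) = Add(3, Add(-1, Z)) = Add(2, Z))
W = Rational(236199, 16) (W = Add(Mul(Add(0, 1426), Rational(1, 992)), 14761) = Add(Mul(1426, Rational(1, 992)), 14761) = Add(Rational(23, 16), 14761) = Rational(236199, 16) ≈ 14762.)
Add(Add(W, Function('u')(50, Function('L')(1))), 4897) = Add(Add(Rational(236199, 16), Add(2, Add(18, Mul(3, 1)))), 4897) = Add(Add(Rational(236199, 16), Add(2, Add(18, 3))), 4897) = Add(Add(Rational(236199, 16), Add(2, 21)), 4897) = Add(Add(Rational(236199, 16), 23), 4897) = Add(Rational(236567, 16), 4897) = Rational(314919, 16)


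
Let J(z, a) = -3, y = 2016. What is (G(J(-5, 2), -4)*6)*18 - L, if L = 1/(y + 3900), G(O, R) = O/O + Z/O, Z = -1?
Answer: 851903/5916 ≈ 144.00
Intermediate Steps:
G(O, R) = 1 - 1/O (G(O, R) = O/O - 1/O = 1 - 1/O)
L = 1/5916 (L = 1/(2016 + 3900) = 1/5916 ≈ 0.00016903)
(G(J(-5, 2), -4)*6)*18 - L = (((-1 - 3)/(-3))*6)*18 - 1*1/5916 = (-⅓*(-4)*6)*18 - 1/5916 = ((4/3)*6)*18 - 1/5916 = 8*18 - 1/5916 = 144 - 1/5916 = 851903/5916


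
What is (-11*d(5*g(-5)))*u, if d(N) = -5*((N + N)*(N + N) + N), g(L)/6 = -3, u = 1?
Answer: 1777050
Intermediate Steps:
g(L) = -18 (g(L) = 6*(-3) = -18)
d(N) = -20*N² - 5*N (d(N) = -5*((2*N)*(2*N) + N) = -5*(4*N² + N) = -5*(N + 4*N²) = -20*N² - 5*N)
(-11*d(5*g(-5)))*u = -(-55)*5*(-18)*(1 + 4*(5*(-18)))*1 = -(-55)*(-90)*(1 + 4*(-90))*1 = -(-55)*(-90)*(1 - 360)*1 = -(-55)*(-90)*(-359)*1 = -11*(-161550)*1 = 1777050*1 = 1777050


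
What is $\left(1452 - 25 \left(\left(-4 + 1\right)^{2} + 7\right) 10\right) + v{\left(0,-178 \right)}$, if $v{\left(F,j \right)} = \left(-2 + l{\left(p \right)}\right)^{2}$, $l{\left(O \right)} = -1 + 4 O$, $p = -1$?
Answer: $-2499$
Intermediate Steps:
$v{\left(F,j \right)} = 49$ ($v{\left(F,j \right)} = \left(-2 + \left(-1 + 4 \left(-1\right)\right)\right)^{2} = \left(-2 - 5\right)^{2} = \left(-7\right)^{2} = 49$)
$\left(1452 - 25 \left(\left(-4 + 1\right)^{2} + 7\right) 10\right) + v{\left(0,-178 \right)} = \left(1452 - 25 \left(\left(-4 + 1\right)^{2} + 7\right) 10\right) + 49 = \left(1452 - 25 \left(\left(-3\right)^{2} + 7\right) 10\right) + 49 = \left(1452 - 25 \left(9 + 7\right) 10\right) + 49 = \left(1452 - 25 \cdot 16 \cdot 10\right) + 49 = \left(1452 - 4000\right) + 49 = -2548 + 49 = -2499$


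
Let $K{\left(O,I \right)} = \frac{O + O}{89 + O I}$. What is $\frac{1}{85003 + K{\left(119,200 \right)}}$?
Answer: $\frac{23889}{2030636905} \approx 1.1764 \cdot 10^{-5}$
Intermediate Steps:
$K{\left(O,I \right)} = \frac{2 O}{89 + I O}$
$\frac{1}{85003 + K{\left(119,200 \right)}} = \frac{1}{85003 + 2 \cdot 119 \frac{1}{89 + 200 \cdot 119}} = \frac{1}{85003 + 2 \cdot 119 \frac{1}{89 + 23800}} = \frac{1}{85003 + 2 \cdot 119 \cdot \frac{1}{23889}} = \frac{1}{85003 + \frac{238}{23889}} = \frac{1}{\frac{2030636905}{23889}} = \frac{23889}{2030636905}$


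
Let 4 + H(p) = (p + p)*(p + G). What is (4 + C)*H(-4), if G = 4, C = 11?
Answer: -60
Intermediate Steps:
H(p) = -4 + 2*p*(4 + p) (H(p) = -4 + (p + p)*(p + 4) = -4 + (2*p)*(4 + p) = -4 + 2*p*(4 + p))
(4 + C)*H(-4) = (4 + 11)*(-4 + 2*(-4)² + 8*(-4)) = 15*(-4 + 2*16 - 32) = 15*(-4 + 32 - 32) = 15*(-4) = -60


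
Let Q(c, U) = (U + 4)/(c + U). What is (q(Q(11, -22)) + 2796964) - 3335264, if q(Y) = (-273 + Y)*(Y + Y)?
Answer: -65241760/121 ≈ -5.3919e+5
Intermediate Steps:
Q(c, U) = (4 + U)/(U + c)
q(Y) = 2*Y*(-273 + Y) (q(Y) = (-273 + Y)*(2*Y) = 2*Y*(-273 + Y))
(q(Q(11, -22)) + 2796964) - 3335264 = (2*((4 - 22)/(-22 + 11))*(-273 + (4 - 22)/(-22 + 11)) + 2796964) - 3335264 = (2*(-18/(-11))*(-273 - 18/(-11)) + 2796964) - 3335264 = (2*(-1/11*(-18))*(-273 - 1/11*(-18)) + 2796964) - 3335264 = (2*(18/11)*(-273 + 18/11) + 2796964) - 3335264 = (2*(18/11)*(-2985/11) + 2796964) - 3335264 = (-107460/121 + 2796964) - 3335264 = 338325184/121 - 3335264 = -65241760/121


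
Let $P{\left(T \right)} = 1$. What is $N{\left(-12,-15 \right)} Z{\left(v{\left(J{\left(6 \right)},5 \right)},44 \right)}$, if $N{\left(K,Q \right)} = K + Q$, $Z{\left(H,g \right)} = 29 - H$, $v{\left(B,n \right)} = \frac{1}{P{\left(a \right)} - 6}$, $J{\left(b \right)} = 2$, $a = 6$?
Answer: $- \frac{3942}{5} \approx -788.4$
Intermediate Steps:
$v{\left(B,n \right)} = - \frac{1}{5}$ ($v{\left(B,n \right)} = \frac{1}{1 - 6} = \frac{1}{-5} = - \frac{1}{5}$)
$N{\left(-12,-15 \right)} Z{\left(v{\left(J{\left(6 \right)},5 \right)},44 \right)} = \left(-12 - 15\right) \left(29 - - \frac{1}{5}\right) = - 27 \left(29 + \frac{1}{5}\right) = \left(-27\right) \frac{146}{5} = - \frac{3942}{5}$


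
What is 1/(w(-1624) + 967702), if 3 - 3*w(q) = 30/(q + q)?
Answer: 1624/1571549677 ≈ 1.0334e-6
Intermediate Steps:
w(q) = 1 - 5/q (w(q) = 1 - 30/(3*(q + q)) = 1 - 30/(3*(2*q)) = 1 - 1/(2*q)*30/3 = 1 - 5/q)
1/(w(-1624) + 967702) = 1/((-5 - 1624)/(-1624) + 967702) = 1/(-1/1624*(-1629) + 967702) = 1/(1629/1624 + 967702) = 1/(1571549677/1624) = 1624/1571549677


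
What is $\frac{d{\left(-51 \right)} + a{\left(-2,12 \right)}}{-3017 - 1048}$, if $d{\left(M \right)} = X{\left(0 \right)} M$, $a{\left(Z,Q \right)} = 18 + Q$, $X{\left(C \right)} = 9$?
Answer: $\frac{143}{1355} \approx 0.10554$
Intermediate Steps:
$d{\left(M \right)} = 9 M$
$\frac{d{\left(-51 \right)} + a{\left(-2,12 \right)}}{-3017 - 1048} = \frac{9 \left(-51\right) + \left(18 + 12\right)}{-3017 - 1048} = \frac{-459 + 30}{-4065} = \left(-429\right) \left(- \frac{1}{4065}\right) = \frac{143}{1355}$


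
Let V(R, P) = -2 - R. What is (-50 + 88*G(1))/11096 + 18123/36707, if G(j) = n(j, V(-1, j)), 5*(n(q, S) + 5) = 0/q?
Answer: 91553189/203650436 ≈ 0.44956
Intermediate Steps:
n(q, S) = -5 (n(q, S) = -5 + (0/q)/5 = -5 + (⅕)*0 = -5 + 0 = -5)
G(j) = -5
(-50 + 88*G(1))/11096 + 18123/36707 = (-50 + 88*(-5))/11096 + 18123/36707 = (-50 - 440)*(1/11096) + 18123*(1/36707) = -490*1/11096 + 18123/36707 = -245/5548 + 18123/36707 = 91553189/203650436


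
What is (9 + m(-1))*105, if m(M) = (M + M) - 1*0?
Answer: 735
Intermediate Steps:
m(M) = 2*M (m(M) = 2*M + 0 = 2*M)
(9 + m(-1))*105 = (9 + 2*(-1))*105 = (9 - 2)*105 = 7*105 = 735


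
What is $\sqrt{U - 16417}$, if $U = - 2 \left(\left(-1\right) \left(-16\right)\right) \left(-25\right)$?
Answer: $i \sqrt{15617} \approx 124.97 i$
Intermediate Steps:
$U = 800$ ($U = \left(-2\right) 16 \left(-25\right) = \left(-32\right) \left(-25\right) = 800$)
$\sqrt{U - 16417} = \sqrt{800 - 16417} = \sqrt{-15617} = i \sqrt{15617}$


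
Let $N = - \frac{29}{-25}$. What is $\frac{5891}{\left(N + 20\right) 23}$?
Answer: $\frac{147275}{12167} \approx 12.104$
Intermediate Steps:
$N = \frac{29}{25}$ ($N = \left(-29\right) \left(- \frac{1}{25}\right) = \frac{29}{25} \approx 1.16$)
$\frac{5891}{\left(N + 20\right) 23} = \frac{5891}{\left(\frac{29}{25} + 20\right) 23} = \frac{5891}{\frac{529}{25} \cdot 23} = \frac{5891}{\frac{12167}{25}} = 5891 \cdot \frac{25}{12167} = \frac{147275}{12167}$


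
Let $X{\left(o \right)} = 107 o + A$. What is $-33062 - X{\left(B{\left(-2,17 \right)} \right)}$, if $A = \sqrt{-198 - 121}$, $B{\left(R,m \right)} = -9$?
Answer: $-32099 - i \sqrt{319} \approx -32099.0 - 17.861 i$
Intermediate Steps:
$A = i \sqrt{319}$ ($A = \sqrt{-319} = i \sqrt{319} \approx 17.861 i$)
$X{\left(o \right)} = 107 o + i \sqrt{319}$
$-33062 - X{\left(B{\left(-2,17 \right)} \right)} = -33062 - \left(107 \left(-9\right) + i \sqrt{319}\right) = -33062 - \left(-963 + i \sqrt{319}\right) = -33062 + \left(963 - i \sqrt{319}\right) = -32099 - i \sqrt{319}$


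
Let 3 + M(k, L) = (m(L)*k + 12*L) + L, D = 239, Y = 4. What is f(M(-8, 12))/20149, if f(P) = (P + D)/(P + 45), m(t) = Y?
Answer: 180/1672367 ≈ 0.00010763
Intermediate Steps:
m(t) = 4
M(k, L) = -3 + 4*k + 13*L (M(k, L) = -3 + ((4*k + 12*L) + L) = -3 + (4*k + 13*L) = -3 + 4*k + 13*L)
f(P) = (239 + P)/(45 + P) (f(P) = (P + 239)/(P + 45) = (239 + P)/(45 + P))
f(M(-8, 12))/20149 = ((239 + (-3 + 4*(-8) + 13*12))/(45 + (-3 + 4*(-8) + 13*12)))/20149 = ((239 + (-3 - 32 + 156))/(45 + (-3 - 32 + 156)))*(1/20149) = ((239 + 121)/(45 + 121))*(1/20149) = (360/166)*(1/20149) = ((1/166)*360)*(1/20149) = (180/83)*(1/20149) = 180/1672367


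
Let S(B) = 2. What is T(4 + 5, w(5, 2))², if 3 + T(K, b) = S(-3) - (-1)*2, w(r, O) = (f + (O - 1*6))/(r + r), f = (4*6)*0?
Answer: 1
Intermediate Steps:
f = 0 (f = 24*0 = 0)
w(r, O) = (-6 + O)/(2*r) (w(r, O) = (0 + (O - 1*6))/(r + r) = (0 + (O - 6))/((2*r)) = (0 + (-6 + O))*(1/(2*r)) = (-6 + O)*(1/(2*r)) = (-6 + O)/(2*r))
T(K, b) = 1 (T(K, b) = -3 + (2 - (-1)*2) = -3 + (2 - 1*(-2)) = -3 + (2 + 2) = -3 + 4 = 1)
T(4 + 5, w(5, 2))² = 1² = 1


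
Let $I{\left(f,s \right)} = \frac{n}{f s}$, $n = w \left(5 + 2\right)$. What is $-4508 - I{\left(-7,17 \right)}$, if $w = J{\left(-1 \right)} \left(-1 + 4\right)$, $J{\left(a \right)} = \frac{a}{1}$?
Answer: $- \frac{76639}{17} \approx -4508.2$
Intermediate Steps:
$J{\left(a \right)} = a$ ($J{\left(a \right)} = a 1 = a$)
$w = -3$ ($w = - (-1 + 4) = \left(-1\right) 3 = -3$)
$n = -21$ ($n = - 3 \left(5 + 2\right) = \left(-3\right) 7 = -21$)
$I{\left(f,s \right)} = - \frac{21}{f s}$
$-4508 - I{\left(-7,17 \right)} = -4508 - - \frac{21}{\left(-7\right) 17} = -4508 - \left(-21\right) \left(- \frac{1}{7}\right) \frac{1}{17} = -4508 - \frac{3}{17} = - \frac{76639}{17}$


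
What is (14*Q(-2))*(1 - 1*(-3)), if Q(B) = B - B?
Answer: 0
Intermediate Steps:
Q(B) = 0
(14*Q(-2))*(1 - 1*(-3)) = (14*0)*(1 - 1*(-3)) = 0*(1 + 3) = 0*4 = 0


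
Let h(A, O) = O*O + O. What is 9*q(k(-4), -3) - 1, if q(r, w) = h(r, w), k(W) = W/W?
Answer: 53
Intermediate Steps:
k(W) = 1
h(A, O) = O + O² (h(A, O) = O² + O = O + O²)
q(r, w) = w*(1 + w)
9*q(k(-4), -3) - 1 = 9*(-3*(1 - 3)) - 1 = 9*(-3*(-2)) - 1 = 9*6 - 1 = 54 - 1 = 53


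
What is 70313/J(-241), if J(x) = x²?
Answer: 70313/58081 ≈ 1.2106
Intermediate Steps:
70313/J(-241) = 70313/((-241)²) = 70313/58081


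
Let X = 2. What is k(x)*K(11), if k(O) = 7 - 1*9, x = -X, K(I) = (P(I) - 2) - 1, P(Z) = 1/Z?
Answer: 64/11 ≈ 5.8182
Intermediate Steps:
K(I) = -3 + 1/I (K(I) = (1/I - 2) - 1 = (-2 + 1/I) - 1 = -3 + 1/I)
x = -2 (x = -1*2 = -2)
k(O) = -2 (k(O) = 7 - 9 = -2)
k(x)*K(11) = -2*(-3 + 1/11) = -2*(-32/11) = 64/11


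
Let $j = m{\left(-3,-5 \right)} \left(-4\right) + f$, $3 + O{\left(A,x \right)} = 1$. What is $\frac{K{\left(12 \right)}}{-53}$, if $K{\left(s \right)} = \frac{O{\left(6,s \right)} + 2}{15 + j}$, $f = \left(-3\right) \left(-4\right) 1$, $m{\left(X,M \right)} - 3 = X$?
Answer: $0$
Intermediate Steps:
$m{\left(X,M \right)} = 3 + X$
$O{\left(A,x \right)} = -2$ ($O{\left(A,x \right)} = -3 + 1 = -2$)
$f = 12$ ($f = 12 \cdot 1 = 12$)
$j = 12$ ($j = \left(3 - 3\right) \left(-4\right) + 12 = 0 \left(-4\right) + 12 = 0 + 12 = 12$)
$K{\left(s \right)} = 0$ ($K{\left(s \right)} = \frac{-2 + 2}{15 + 12} = \frac{0}{27} = 0 \cdot \frac{1}{27} = 0$)
$\frac{K{\left(12 \right)}}{-53} = \frac{0}{-53} = 0 \left(- \frac{1}{53}\right) = 0$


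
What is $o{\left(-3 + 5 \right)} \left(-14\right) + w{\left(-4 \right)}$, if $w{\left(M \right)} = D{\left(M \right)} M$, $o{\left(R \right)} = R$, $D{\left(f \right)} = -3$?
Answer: $-16$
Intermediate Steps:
$w{\left(M \right)} = - 3 M$
$o{\left(-3 + 5 \right)} \left(-14\right) + w{\left(-4 \right)} = \left(-3 + 5\right) \left(-14\right) - -12 = 2 \left(-14\right) + 12 = -28 + 12 = -16$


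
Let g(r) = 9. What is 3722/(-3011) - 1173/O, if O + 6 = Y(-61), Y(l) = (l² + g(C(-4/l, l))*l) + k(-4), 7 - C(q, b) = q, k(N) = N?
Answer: -300017/186682 ≈ -1.6071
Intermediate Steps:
C(q, b) = 7 - q
Y(l) = -4 + l² + 9*l (Y(l) = (l² + 9*l) - 4 = -4 + l² + 9*l)
O = 3162 (O = -6 + (-4 + (-61)² + 9*(-61)) = -6 + (-4 + 3721 - 549) = -6 + 3168 = 3162)
3722/(-3011) - 1173/O = 3722/(-3011) - 1173/3162 = 3722*(-1/3011) - 1173*1/3162 = -3722/3011 - 23/62 = -300017/186682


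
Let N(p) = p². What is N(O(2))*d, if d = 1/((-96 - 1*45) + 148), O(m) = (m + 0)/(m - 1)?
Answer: 4/7 ≈ 0.57143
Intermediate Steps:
O(m) = m/(-1 + m)
d = ⅐ (d = 1/((-96 - 45) + 148) = 1/(-141 + 148) = 1/7 = ⅐ ≈ 0.14286)
N(O(2))*d = (2/(-1 + 2))²*(⅐) = (2/1)²*(⅐) = (2*1)²*(⅐) = 2²*(⅐) = 4*(⅐) = 4/7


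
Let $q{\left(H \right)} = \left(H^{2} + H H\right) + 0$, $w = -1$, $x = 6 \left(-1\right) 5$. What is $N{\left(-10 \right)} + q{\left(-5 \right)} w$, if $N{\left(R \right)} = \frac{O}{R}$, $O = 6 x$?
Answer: $-32$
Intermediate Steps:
$x = -30$ ($x = \left(-6\right) 5 = -30$)
$q{\left(H \right)} = 2 H^{2}$ ($q{\left(H \right)} = \left(H^{2} + H^{2}\right) + 0 = 2 H^{2} + 0 = 2 H^{2}$)
$O = -180$ ($O = 6 \left(-30\right) = -180$)
$N{\left(R \right)} = - \frac{180}{R}$
$N{\left(-10 \right)} + q{\left(-5 \right)} w = - \frac{180}{-10} + 2 \left(-5\right)^{2} \left(-1\right) = \left(-180\right) \left(- \frac{1}{10}\right) + 2 \cdot 25 \left(-1\right) = 18 + 50 \left(-1\right) = 18 - 50 = -32$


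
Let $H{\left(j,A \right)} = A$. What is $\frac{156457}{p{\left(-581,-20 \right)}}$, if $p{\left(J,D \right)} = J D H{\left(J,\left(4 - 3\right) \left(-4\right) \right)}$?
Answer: $- \frac{22351}{6640} \approx -3.3661$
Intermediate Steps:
$p{\left(J,D \right)} = - 4 D J$ ($p{\left(J,D \right)} = J D \left(4 - 3\right) \left(-4\right) = D J 1 \left(-4\right) = D J \left(-4\right) = - 4 D J$)
$\frac{156457}{p{\left(-581,-20 \right)}} = \frac{156457}{\left(-4\right) \left(-20\right) \left(-581\right)} = \frac{156457}{-46480} = 156457 \left(- \frac{1}{46480}\right) = - \frac{22351}{6640}$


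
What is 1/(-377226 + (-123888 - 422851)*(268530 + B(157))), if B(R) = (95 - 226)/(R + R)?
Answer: -314/46100215458535 ≈ -6.8112e-12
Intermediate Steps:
B(R) = -131/(2*R) (B(R) = -131*1/(2*R) = -131/(2*R))
1/(-377226 + (-123888 - 422851)*(268530 + B(157))) = 1/(-377226 + (-123888 - 422851)*(268530 - 131/2/157)) = 1/(-377226 - 546739*(268530 - 131/2*1/157)) = 1/(-377226 - 546739*(268530 - 131/314)) = 1/(-377226 - 546739*84318289/314) = 1/(-377226 - 46100097009571/314) = 1/(-46100215458535/314) = -314/46100215458535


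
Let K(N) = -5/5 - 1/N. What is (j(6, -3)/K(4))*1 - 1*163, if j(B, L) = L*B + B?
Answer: -767/5 ≈ -153.40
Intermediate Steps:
j(B, L) = B + B*L (j(B, L) = B*L + B = B + B*L)
K(N) = -1 - 1/N (K(N) = -5*⅕ - 1/N = -1 - 1/N)
(j(6, -3)/K(4))*1 - 1*163 = ((6*(1 - 3))/(((-1 - 1*4)/4)))*1 - 1*163 = ((6*(-2))/(((-1 - 4)/4)))*1 - 163 = (-12/((¼)*(-5)))*1 - 163 = (-12/(-5/4))*1 - 163 = -⅘*(-12)*1 - 163 = (48/5)*1 - 163 = 48/5 - 163 = -767/5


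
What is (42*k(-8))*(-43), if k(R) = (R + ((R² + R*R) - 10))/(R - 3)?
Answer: 18060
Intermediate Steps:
k(R) = (-10 + R + 2*R²)/(-3 + R) (k(R) = (R + ((R² + R²) - 10))/(-3 + R) = (R + (2*R² - 10))/(-3 + R) = (R + (-10 + 2*R²))/(-3 + R) = (-10 + R + 2*R²)/(-3 + R))
(42*k(-8))*(-43) = (42*((-10 - 8 + 2*(-8)²)/(-3 - 8)))*(-43) = (42*((-10 - 8 + 2*64)/(-11)))*(-43) = (42*(-(-10 - 8 + 128)/11))*(-43) = (42*(-1/11*110))*(-43) = (42*(-10))*(-43) = -420*(-43) = 18060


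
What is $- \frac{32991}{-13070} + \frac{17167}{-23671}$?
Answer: $\frac{556557271}{309379970} \approx 1.7989$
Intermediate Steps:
$- \frac{32991}{-13070} + \frac{17167}{-23671} = \left(-32991\right) \left(- \frac{1}{13070}\right) + 17167 \left(- \frac{1}{23671}\right) = \frac{32991}{13070} - \frac{17167}{23671} = \frac{556557271}{309379970}$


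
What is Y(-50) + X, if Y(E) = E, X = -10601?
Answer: -10651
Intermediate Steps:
Y(-50) + X = -50 - 10601 = -10651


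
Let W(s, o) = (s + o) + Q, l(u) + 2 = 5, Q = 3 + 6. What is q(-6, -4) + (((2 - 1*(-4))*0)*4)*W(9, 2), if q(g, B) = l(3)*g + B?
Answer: -22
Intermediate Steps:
Q = 9
l(u) = 3 (l(u) = -2 + 5 = 3)
W(s, o) = 9 + o + s (W(s, o) = (s + o) + 9 = (o + s) + 9 = 9 + o + s)
q(g, B) = B + 3*g (q(g, B) = 3*g + B = B + 3*g)
q(-6, -4) + (((2 - 1*(-4))*0)*4)*W(9, 2) = (-4 + 3*(-6)) + (((2 - 1*(-4))*0)*4)*(9 + 2 + 9) = (-4 - 18) + (((2 + 4)*0)*4)*20 = -22 + ((6*0)*4)*20 = -22 + (0*4)*20 = -22 + 0*20 = -22 + 0 = -22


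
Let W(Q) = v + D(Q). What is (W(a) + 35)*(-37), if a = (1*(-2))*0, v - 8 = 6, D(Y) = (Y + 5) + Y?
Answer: -1998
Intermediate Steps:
D(Y) = 5 + 2*Y (D(Y) = (5 + Y) + Y = 5 + 2*Y)
v = 14 (v = 8 + 6 = 14)
a = 0 (a = -2*0 = 0)
W(Q) = 19 + 2*Q (W(Q) = 14 + (5 + 2*Q) = 19 + 2*Q)
(W(a) + 35)*(-37) = ((19 + 2*0) + 35)*(-37) = ((19 + 0) + 35)*(-37) = (19 + 35)*(-37) = 54*(-37) = -1998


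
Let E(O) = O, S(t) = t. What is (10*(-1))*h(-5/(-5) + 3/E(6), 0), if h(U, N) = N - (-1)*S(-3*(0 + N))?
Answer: 0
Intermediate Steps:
h(U, N) = -2*N (h(U, N) = N - (-1)*(-3*(0 + N)) = N - (-1)*(-3*N) = N - 3*N = -2*N)
(10*(-1))*h(-5/(-5) + 3/E(6), 0) = (10*(-1))*(-2*0) = -10*0 = 0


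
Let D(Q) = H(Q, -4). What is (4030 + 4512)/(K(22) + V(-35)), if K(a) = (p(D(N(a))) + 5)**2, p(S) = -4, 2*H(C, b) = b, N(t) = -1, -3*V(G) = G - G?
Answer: 8542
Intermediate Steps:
V(G) = 0 (V(G) = -(G - G)/3 = -1/3*0 = 0)
H(C, b) = b/2
D(Q) = -2 (D(Q) = (1/2)*(-4) = -2)
K(a) = 1 (K(a) = (-4 + 5)**2 = 1**2 = 1)
(4030 + 4512)/(K(22) + V(-35)) = (4030 + 4512)/(1 + 0) = 8542/1 = 8542*1 = 8542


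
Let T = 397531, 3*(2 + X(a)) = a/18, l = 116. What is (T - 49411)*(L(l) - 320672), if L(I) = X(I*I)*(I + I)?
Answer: -275006135680/3 ≈ -9.1669e+10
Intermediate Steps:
X(a) = -2 + a/54 (X(a) = -2 + (a/18)/3 = -2 + a/54)
L(I) = 2*I*(-2 + I²/54) (L(I) = (-2 + (I*I)/54)*(I + I) = (-2 + I²/54)*(2*I) = 2*I*(-2 + I²/54))
(T - 49411)*(L(l) - 320672) = (397531 - 49411)*((1/27)*116*(-108 + 116²) - 320672) = 348120*((1/27)*116*(-108 + 13456) - 320672) = 348120*((1/27)*116*13348 - 320672) = 348120*(1548368/27 - 320672) = 348120*(-7109776/27) = -275006135680/3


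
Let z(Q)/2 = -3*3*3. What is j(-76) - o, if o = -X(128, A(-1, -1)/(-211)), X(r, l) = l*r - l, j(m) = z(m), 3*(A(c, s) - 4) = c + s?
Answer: -35452/633 ≈ -56.006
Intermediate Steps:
z(Q) = -54 (z(Q) = 2*(-3*3*3) = 2*(-9*3) = 2*(-27) = -54)
A(c, s) = 4 + c/3 + s/3 (A(c, s) = 4 + (c + s)/3 = 4 + (c/3 + s/3) = 4 + c/3 + s/3)
j(m) = -54
X(r, l) = -l + l*r
o = 1270/633 (o = -(4 + (⅓)*(-1) + (⅓)*(-1))/(-211)*(-1 + 128) = -(4 - ⅓ - ⅓)*(-1/211)*127 = -(10/3)*(-1/211)*127 = -(-10)*127/633 = -1*(-1270/633) = 1270/633 ≈ 2.0063)
j(-76) - o = -54 - 1*1270/633 = -54 - 1270/633 = -35452/633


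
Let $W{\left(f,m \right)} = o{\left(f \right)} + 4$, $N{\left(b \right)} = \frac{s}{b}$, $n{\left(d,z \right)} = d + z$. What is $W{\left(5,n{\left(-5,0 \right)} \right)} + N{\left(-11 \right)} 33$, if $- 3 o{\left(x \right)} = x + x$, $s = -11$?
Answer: $\frac{101}{3} \approx 33.667$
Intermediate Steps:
$o{\left(x \right)} = - \frac{2 x}{3}$ ($o{\left(x \right)} = - \frac{x + x}{3} = - \frac{2 x}{3}$)
$N{\left(b \right)} = - \frac{11}{b}$
$W{\left(f,m \right)} = 4 - \frac{2 f}{3}$ ($W{\left(f,m \right)} = - \frac{2 f}{3} + 4 = 4 - \frac{2 f}{3}$)
$W{\left(5,n{\left(-5,0 \right)} \right)} + N{\left(-11 \right)} 33 = \left(4 - \frac{10}{3}\right) + - \frac{11}{-11} \cdot 33 = \left(4 - \frac{10}{3}\right) + \left(-11\right) \left(- \frac{1}{11}\right) 33 = \frac{2}{3} + 1 \cdot 33 = \frac{2}{3} + 33 = \frac{101}{3}$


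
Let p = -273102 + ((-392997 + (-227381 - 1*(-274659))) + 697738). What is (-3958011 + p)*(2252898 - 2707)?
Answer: -8728702406954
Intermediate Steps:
p = 78917 (p = -273102 + ((-392997 + (-227381 + 274659)) + 697738) = -273102 + ((-392997 + 47278) + 697738) = -273102 + (-345719 + 697738) = -273102 + 352019 = 78917)
(-3958011 + p)*(2252898 - 2707) = (-3958011 + 78917)*(2252898 - 2707) = -3879094*2250191 = -8728702406954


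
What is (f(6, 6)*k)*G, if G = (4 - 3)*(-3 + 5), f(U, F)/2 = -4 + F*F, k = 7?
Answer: 896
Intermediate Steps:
f(U, F) = -8 + 2*F² (f(U, F) = 2*(-4 + F*F) = 2*(-4 + F²) = -8 + 2*F²)
G = 2 (G = 1*2 = 2)
(f(6, 6)*k)*G = ((-8 + 2*6²)*7)*2 = ((-8 + 2*36)*7)*2 = ((-8 + 72)*7)*2 = (64*7)*2 = 448*2 = 896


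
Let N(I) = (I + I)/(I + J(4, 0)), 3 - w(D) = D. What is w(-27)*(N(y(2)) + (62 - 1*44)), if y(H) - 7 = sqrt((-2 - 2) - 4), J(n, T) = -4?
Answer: 10920/17 - 480*I*sqrt(2)/17 ≈ 642.35 - 39.931*I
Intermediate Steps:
w(D) = 3 - D
y(H) = 7 + 2*I*sqrt(2) (y(H) = 7 + sqrt((-2 - 2) - 4) = 7 + sqrt(-4 - 4) = 7 + sqrt(-8) = 7 + 2*I*sqrt(2))
N(I) = 2*I/(-4 + I) (N(I) = (I + I)/(I - 4) = (2*I)/(-4 + I) = 2*I/(-4 + I))
w(-27)*(N(y(2)) + (62 - 1*44)) = (3 - 1*(-27))*(2*(7 + 2*I*sqrt(2))/(-4 + (7 + 2*I*sqrt(2))) + (62 - 1*44)) = (3 + 27)*(2*(7 + 2*I*sqrt(2))/(3 + 2*I*sqrt(2)) + (62 - 44)) = 30*(2*(7 + 2*I*sqrt(2))/(3 + 2*I*sqrt(2)) + 18) = 30*(18 + 2*(7 + 2*I*sqrt(2))/(3 + 2*I*sqrt(2))) = 540 + 60*(7 + 2*I*sqrt(2))/(3 + 2*I*sqrt(2))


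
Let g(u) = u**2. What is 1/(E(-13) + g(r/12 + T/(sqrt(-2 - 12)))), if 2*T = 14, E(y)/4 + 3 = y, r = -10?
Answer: -36*I/(30*sqrt(14) + 2405*I) ≈ -0.014936 - 0.00069713*I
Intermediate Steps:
E(y) = -12 + 4*y
T = 7 (T = (1/2)*14 = 7)
1/(E(-13) + g(r/12 + T/(sqrt(-2 - 12)))) = 1/((-12 + 4*(-13)) + (-10/12 + 7/(sqrt(-2 - 12)))**2) = 1/((-12 - 52) + (-10*1/12 + 7/(sqrt(-14)))**2) = 1/(-64 + (-5/6 + 7/((I*sqrt(14))))**2) = 1/(-64 + (-5/6 + 7*(-I*sqrt(14)/14))**2) = 1/(-64 + (-5/6 - I*sqrt(14)/2)**2)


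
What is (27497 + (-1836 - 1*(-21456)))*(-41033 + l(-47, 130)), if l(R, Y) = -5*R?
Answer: -1922279366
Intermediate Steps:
(27497 + (-1836 - 1*(-21456)))*(-41033 + l(-47, 130)) = (27497 + (-1836 - 1*(-21456)))*(-41033 - 5*(-47)) = (27497 + (-1836 + 21456))*(-41033 + 235) = (27497 + 19620)*(-40798) = 47117*(-40798) = -1922279366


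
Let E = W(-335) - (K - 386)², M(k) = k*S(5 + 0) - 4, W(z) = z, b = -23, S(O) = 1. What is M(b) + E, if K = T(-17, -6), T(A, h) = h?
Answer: -154026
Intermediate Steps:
K = -6
M(k) = -4 + k (M(k) = k*1 - 4 = k - 4 = -4 + k)
E = -153999 (E = -335 - (-6 - 386)² = -335 - 1*(-392)² = -335 - 1*153664 = -335 - 153664 = -153999)
M(b) + E = (-4 - 23) - 153999 = -27 - 153999 = -154026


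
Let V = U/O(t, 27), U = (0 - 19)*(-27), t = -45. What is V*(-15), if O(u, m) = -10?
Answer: 1539/2 ≈ 769.50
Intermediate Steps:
U = 513 (U = -19*(-27) = 513)
V = -513/10 (V = 513/(-10) = 513*(-⅒) = -513/10 ≈ -51.300)
V*(-15) = -513/10*(-15) = 1539/2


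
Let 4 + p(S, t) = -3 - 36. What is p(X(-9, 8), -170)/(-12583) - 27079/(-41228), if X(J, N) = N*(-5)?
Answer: 342507861/518771924 ≈ 0.66023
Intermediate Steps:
X(J, N) = -5*N
p(S, t) = -43 (p(S, t) = -4 + (-3 - 36) = -4 - 39 = -43)
p(X(-9, 8), -170)/(-12583) - 27079/(-41228) = -43/(-12583) - 27079/(-41228) = -43*(-1/12583) - 27079*(-1/41228) = 43/12583 + 27079/41228 = 342507861/518771924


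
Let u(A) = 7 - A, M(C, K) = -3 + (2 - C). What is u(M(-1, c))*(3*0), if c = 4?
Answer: 0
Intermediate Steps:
M(C, K) = -1 - C
u(M(-1, c))*(3*0) = (7 - (-1 - 1*(-1)))*(3*0) = (7 - (-1 + 1))*0 = (7 - 1*0)*0 = (7 + 0)*0 = 7*0 = 0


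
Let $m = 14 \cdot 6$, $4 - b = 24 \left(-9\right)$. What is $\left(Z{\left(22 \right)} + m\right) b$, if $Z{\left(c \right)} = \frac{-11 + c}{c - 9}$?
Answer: $\frac{242660}{13} \approx 18666.0$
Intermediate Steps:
$b = 220$ ($b = 4 - 24 \left(-9\right) = 4 - -216 = 4 + 216 = 220$)
$Z{\left(c \right)} = \frac{-11 + c}{-9 + c}$
$m = 84$
$\left(Z{\left(22 \right)} + m\right) b = \left(\frac{-11 + 22}{-9 + 22} + 84\right) 220 = \left(\frac{1}{13} \cdot 11 + 84\right) 220 = \left(\frac{11}{13} + 84\right) 220 = \frac{1103}{13} \cdot 220 = \frac{242660}{13}$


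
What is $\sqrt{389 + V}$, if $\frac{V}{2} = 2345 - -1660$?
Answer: $\sqrt{8399} \approx 91.646$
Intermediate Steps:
$V = 8010$ ($V = 2 \left(2345 - -1660\right) = 2 \left(2345 + 1660\right) = 2 \cdot 4005 = 8010$)
$\sqrt{389 + V} = \sqrt{389 + 8010} = \sqrt{8399}$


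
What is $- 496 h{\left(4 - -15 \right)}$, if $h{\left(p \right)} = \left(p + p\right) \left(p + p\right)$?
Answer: $-716224$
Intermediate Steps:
$h{\left(p \right)} = 4 p^{2}$ ($h{\left(p \right)} = 2 p 2 p = 4 p^{2}$)
$- 496 h{\left(4 - -15 \right)} = - 496 \cdot 4 \left(4 - -15\right)^{2} = - 496 \cdot 4 \left(4 + 15\right)^{2} = - 496 \cdot 4 \cdot 19^{2} = - 496 \cdot 4 \cdot 361 = \left(-496\right) 1444 = -716224$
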